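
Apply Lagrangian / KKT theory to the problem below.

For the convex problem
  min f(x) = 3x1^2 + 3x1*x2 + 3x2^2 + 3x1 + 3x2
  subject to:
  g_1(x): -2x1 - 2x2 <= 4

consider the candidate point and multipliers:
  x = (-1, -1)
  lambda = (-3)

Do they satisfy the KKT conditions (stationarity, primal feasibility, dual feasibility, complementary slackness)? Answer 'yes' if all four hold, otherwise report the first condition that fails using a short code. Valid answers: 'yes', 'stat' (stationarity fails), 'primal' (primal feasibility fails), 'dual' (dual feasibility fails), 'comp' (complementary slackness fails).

Gradient of f: grad f(x) = Q x + c = (-6, -6)
Constraint values g_i(x) = a_i^T x - b_i:
  g_1((-1, -1)) = 0
Stationarity residual: grad f(x) + sum_i lambda_i a_i = (0, 0)
  -> stationarity OK
Primal feasibility (all g_i <= 0): OK
Dual feasibility (all lambda_i >= 0): FAILS
Complementary slackness (lambda_i * g_i(x) = 0 for all i): OK

Verdict: the first failing condition is dual_feasibility -> dual.

dual


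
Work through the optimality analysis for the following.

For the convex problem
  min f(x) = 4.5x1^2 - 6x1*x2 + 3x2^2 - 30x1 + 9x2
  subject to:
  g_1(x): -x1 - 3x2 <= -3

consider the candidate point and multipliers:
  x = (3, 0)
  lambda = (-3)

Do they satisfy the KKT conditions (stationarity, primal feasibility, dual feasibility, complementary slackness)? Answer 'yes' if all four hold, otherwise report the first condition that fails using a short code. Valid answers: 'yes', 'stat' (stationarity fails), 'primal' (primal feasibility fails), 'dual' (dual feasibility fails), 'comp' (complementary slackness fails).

Gradient of f: grad f(x) = Q x + c = (-3, -9)
Constraint values g_i(x) = a_i^T x - b_i:
  g_1((3, 0)) = 0
Stationarity residual: grad f(x) + sum_i lambda_i a_i = (0, 0)
  -> stationarity OK
Primal feasibility (all g_i <= 0): OK
Dual feasibility (all lambda_i >= 0): FAILS
Complementary slackness (lambda_i * g_i(x) = 0 for all i): OK

Verdict: the first failing condition is dual_feasibility -> dual.

dual


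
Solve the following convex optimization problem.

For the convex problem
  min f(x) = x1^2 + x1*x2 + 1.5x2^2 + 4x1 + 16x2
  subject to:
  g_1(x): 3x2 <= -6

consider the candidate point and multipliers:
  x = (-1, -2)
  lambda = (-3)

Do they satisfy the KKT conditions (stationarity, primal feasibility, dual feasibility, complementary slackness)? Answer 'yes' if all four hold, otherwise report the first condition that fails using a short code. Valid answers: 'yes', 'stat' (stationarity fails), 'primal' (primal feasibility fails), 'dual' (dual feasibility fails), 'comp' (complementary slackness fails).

Gradient of f: grad f(x) = Q x + c = (0, 9)
Constraint values g_i(x) = a_i^T x - b_i:
  g_1((-1, -2)) = 0
Stationarity residual: grad f(x) + sum_i lambda_i a_i = (0, 0)
  -> stationarity OK
Primal feasibility (all g_i <= 0): OK
Dual feasibility (all lambda_i >= 0): FAILS
Complementary slackness (lambda_i * g_i(x) = 0 for all i): OK

Verdict: the first failing condition is dual_feasibility -> dual.

dual


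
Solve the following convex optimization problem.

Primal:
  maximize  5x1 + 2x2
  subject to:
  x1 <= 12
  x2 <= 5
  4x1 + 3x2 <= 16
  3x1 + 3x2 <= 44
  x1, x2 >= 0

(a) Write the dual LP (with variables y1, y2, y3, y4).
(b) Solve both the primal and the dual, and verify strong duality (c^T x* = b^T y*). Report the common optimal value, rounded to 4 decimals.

The standard primal-dual pair for 'max c^T x s.t. A x <= b, x >= 0' is:
  Dual:  min b^T y  s.t.  A^T y >= c,  y >= 0.

So the dual LP is:
  minimize  12y1 + 5y2 + 16y3 + 44y4
  subject to:
    y1 + 4y3 + 3y4 >= 5
    y2 + 3y3 + 3y4 >= 2
    y1, y2, y3, y4 >= 0

Solving the primal: x* = (4, 0).
  primal value c^T x* = 20.
Solving the dual: y* = (0, 0, 1.25, 0).
  dual value b^T y* = 20.
Strong duality: c^T x* = b^T y*. Confirmed.

20


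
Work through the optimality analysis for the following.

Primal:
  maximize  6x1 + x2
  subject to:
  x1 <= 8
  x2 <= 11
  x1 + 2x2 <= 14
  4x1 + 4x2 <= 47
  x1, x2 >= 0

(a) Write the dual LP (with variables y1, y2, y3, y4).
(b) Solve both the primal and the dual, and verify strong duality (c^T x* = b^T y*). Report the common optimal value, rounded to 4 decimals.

The standard primal-dual pair for 'max c^T x s.t. A x <= b, x >= 0' is:
  Dual:  min b^T y  s.t.  A^T y >= c,  y >= 0.

So the dual LP is:
  minimize  8y1 + 11y2 + 14y3 + 47y4
  subject to:
    y1 + y3 + 4y4 >= 6
    y2 + 2y3 + 4y4 >= 1
    y1, y2, y3, y4 >= 0

Solving the primal: x* = (8, 3).
  primal value c^T x* = 51.
Solving the dual: y* = (5.5, 0, 0.5, 0).
  dual value b^T y* = 51.
Strong duality: c^T x* = b^T y*. Confirmed.

51


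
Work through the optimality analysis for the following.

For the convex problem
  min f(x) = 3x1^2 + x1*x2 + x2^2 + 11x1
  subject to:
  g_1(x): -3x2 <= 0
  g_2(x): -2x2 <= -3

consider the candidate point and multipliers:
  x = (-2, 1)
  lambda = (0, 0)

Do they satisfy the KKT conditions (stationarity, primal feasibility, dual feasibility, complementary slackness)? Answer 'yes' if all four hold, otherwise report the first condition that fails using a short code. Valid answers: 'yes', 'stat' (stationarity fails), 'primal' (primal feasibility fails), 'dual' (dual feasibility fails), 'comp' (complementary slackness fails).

Gradient of f: grad f(x) = Q x + c = (0, 0)
Constraint values g_i(x) = a_i^T x - b_i:
  g_1((-2, 1)) = -3
  g_2((-2, 1)) = 1
Stationarity residual: grad f(x) + sum_i lambda_i a_i = (0, 0)
  -> stationarity OK
Primal feasibility (all g_i <= 0): FAILS
Dual feasibility (all lambda_i >= 0): OK
Complementary slackness (lambda_i * g_i(x) = 0 for all i): OK

Verdict: the first failing condition is primal_feasibility -> primal.

primal


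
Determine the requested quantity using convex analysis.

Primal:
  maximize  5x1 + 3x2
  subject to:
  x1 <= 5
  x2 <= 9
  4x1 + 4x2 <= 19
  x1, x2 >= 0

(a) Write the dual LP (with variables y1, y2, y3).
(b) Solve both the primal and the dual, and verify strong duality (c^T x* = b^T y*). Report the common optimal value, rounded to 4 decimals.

The standard primal-dual pair for 'max c^T x s.t. A x <= b, x >= 0' is:
  Dual:  min b^T y  s.t.  A^T y >= c,  y >= 0.

So the dual LP is:
  minimize  5y1 + 9y2 + 19y3
  subject to:
    y1 + 4y3 >= 5
    y2 + 4y3 >= 3
    y1, y2, y3 >= 0

Solving the primal: x* = (4.75, 0).
  primal value c^T x* = 23.75.
Solving the dual: y* = (0, 0, 1.25).
  dual value b^T y* = 23.75.
Strong duality: c^T x* = b^T y*. Confirmed.

23.75


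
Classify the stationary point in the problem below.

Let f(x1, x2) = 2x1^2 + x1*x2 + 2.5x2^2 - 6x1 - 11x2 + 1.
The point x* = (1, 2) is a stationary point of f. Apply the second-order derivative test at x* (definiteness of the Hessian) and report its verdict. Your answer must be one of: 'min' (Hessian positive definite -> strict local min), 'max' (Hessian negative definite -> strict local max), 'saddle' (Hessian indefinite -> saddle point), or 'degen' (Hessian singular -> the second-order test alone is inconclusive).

Compute the Hessian H = grad^2 f:
  H = [[4, 1], [1, 5]]
Verify stationarity: grad f(x*) = H x* + g = (0, 0).
Eigenvalues of H: 3.382, 5.618.
Both eigenvalues > 0, so H is positive definite -> x* is a strict local min.

min


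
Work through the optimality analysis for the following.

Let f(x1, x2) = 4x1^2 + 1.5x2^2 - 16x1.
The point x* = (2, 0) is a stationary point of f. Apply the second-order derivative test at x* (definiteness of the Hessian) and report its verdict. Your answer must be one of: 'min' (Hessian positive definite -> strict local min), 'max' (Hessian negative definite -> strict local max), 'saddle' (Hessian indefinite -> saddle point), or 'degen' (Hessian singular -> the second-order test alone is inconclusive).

Compute the Hessian H = grad^2 f:
  H = [[8, 0], [0, 3]]
Verify stationarity: grad f(x*) = H x* + g = (0, 0).
Eigenvalues of H: 3, 8.
Both eigenvalues > 0, so H is positive definite -> x* is a strict local min.

min


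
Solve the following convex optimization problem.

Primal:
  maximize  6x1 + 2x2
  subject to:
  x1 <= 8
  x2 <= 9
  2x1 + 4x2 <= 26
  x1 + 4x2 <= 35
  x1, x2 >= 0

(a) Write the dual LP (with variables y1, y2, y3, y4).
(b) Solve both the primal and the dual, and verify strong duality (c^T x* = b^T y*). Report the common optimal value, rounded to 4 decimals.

The standard primal-dual pair for 'max c^T x s.t. A x <= b, x >= 0' is:
  Dual:  min b^T y  s.t.  A^T y >= c,  y >= 0.

So the dual LP is:
  minimize  8y1 + 9y2 + 26y3 + 35y4
  subject to:
    y1 + 2y3 + y4 >= 6
    y2 + 4y3 + 4y4 >= 2
    y1, y2, y3, y4 >= 0

Solving the primal: x* = (8, 2.5).
  primal value c^T x* = 53.
Solving the dual: y* = (5, 0, 0.5, 0).
  dual value b^T y* = 53.
Strong duality: c^T x* = b^T y*. Confirmed.

53


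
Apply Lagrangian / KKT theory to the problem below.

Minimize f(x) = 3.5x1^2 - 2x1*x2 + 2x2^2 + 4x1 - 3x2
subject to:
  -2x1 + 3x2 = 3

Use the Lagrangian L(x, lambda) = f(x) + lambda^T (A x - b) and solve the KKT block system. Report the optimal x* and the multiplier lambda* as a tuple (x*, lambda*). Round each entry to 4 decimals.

Form the Lagrangian:
  L(x, lambda) = (1/2) x^T Q x + c^T x + lambda^T (A x - b)
Stationarity (grad_x L = 0): Q x + c + A^T lambda = 0.
Primal feasibility: A x = b.

This gives the KKT block system:
  [ Q   A^T ] [ x     ]   [-c ]
  [ A    0  ] [ lambda ] = [ b ]

Solving the linear system:
  x*      = (-0.4364, 0.7091)
  lambda* = (-0.2364)
  f(x*)   = -1.5818

x* = (-0.4364, 0.7091), lambda* = (-0.2364)


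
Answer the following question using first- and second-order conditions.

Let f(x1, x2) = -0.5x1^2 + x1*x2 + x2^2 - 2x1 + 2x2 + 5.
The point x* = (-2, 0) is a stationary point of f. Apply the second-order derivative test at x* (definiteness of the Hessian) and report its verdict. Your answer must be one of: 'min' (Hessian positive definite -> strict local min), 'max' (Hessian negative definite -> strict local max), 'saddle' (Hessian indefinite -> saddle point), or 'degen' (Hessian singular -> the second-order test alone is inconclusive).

Compute the Hessian H = grad^2 f:
  H = [[-1, 1], [1, 2]]
Verify stationarity: grad f(x*) = H x* + g = (0, 0).
Eigenvalues of H: -1.3028, 2.3028.
Eigenvalues have mixed signs, so H is indefinite -> x* is a saddle point.

saddle


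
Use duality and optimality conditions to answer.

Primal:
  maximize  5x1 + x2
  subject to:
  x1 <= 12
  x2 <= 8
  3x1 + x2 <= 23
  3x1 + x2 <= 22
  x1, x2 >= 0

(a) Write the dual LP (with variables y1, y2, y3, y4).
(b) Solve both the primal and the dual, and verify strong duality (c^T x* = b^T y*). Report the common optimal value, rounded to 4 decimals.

The standard primal-dual pair for 'max c^T x s.t. A x <= b, x >= 0' is:
  Dual:  min b^T y  s.t.  A^T y >= c,  y >= 0.

So the dual LP is:
  minimize  12y1 + 8y2 + 23y3 + 22y4
  subject to:
    y1 + 3y3 + 3y4 >= 5
    y2 + y3 + y4 >= 1
    y1, y2, y3, y4 >= 0

Solving the primal: x* = (7.3333, 0).
  primal value c^T x* = 36.6667.
Solving the dual: y* = (0, 0, 0, 1.6667).
  dual value b^T y* = 36.6667.
Strong duality: c^T x* = b^T y*. Confirmed.

36.6667


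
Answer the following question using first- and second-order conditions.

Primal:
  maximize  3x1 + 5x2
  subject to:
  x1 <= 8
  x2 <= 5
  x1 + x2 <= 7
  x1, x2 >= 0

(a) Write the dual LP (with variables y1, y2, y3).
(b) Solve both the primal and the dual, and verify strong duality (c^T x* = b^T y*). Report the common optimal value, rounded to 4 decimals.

The standard primal-dual pair for 'max c^T x s.t. A x <= b, x >= 0' is:
  Dual:  min b^T y  s.t.  A^T y >= c,  y >= 0.

So the dual LP is:
  minimize  8y1 + 5y2 + 7y3
  subject to:
    y1 + y3 >= 3
    y2 + y3 >= 5
    y1, y2, y3 >= 0

Solving the primal: x* = (2, 5).
  primal value c^T x* = 31.
Solving the dual: y* = (0, 2, 3).
  dual value b^T y* = 31.
Strong duality: c^T x* = b^T y*. Confirmed.

31


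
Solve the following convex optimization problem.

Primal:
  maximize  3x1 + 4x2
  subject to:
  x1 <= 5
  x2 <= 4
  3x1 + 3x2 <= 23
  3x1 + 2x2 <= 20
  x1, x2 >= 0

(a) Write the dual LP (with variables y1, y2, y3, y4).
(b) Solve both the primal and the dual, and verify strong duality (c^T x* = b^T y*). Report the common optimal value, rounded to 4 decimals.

The standard primal-dual pair for 'max c^T x s.t. A x <= b, x >= 0' is:
  Dual:  min b^T y  s.t.  A^T y >= c,  y >= 0.

So the dual LP is:
  minimize  5y1 + 4y2 + 23y3 + 20y4
  subject to:
    y1 + 3y3 + 3y4 >= 3
    y2 + 3y3 + 2y4 >= 4
    y1, y2, y3, y4 >= 0

Solving the primal: x* = (3.6667, 4).
  primal value c^T x* = 27.
Solving the dual: y* = (0, 1, 1, 0).
  dual value b^T y* = 27.
Strong duality: c^T x* = b^T y*. Confirmed.

27


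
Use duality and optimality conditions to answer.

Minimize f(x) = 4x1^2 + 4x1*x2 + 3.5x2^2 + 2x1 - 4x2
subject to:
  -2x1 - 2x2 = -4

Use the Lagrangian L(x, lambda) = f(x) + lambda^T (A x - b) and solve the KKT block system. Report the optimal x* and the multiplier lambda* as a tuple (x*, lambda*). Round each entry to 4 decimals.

Form the Lagrangian:
  L(x, lambda) = (1/2) x^T Q x + c^T x + lambda^T (A x - b)
Stationarity (grad_x L = 0): Q x + c + A^T lambda = 0.
Primal feasibility: A x = b.

This gives the KKT block system:
  [ Q   A^T ] [ x     ]   [-c ]
  [ A    0  ] [ lambda ] = [ b ]

Solving the linear system:
  x*      = (0, 2)
  lambda* = (5)
  f(x*)   = 6

x* = (0, 2), lambda* = (5)


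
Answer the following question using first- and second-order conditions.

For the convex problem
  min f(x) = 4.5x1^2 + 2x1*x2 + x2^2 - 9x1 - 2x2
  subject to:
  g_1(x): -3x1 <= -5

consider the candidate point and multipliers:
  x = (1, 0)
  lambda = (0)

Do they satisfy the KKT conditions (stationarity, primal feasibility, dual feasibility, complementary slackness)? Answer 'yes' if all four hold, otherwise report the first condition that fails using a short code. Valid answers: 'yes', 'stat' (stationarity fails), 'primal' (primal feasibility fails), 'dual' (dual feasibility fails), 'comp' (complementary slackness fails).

Gradient of f: grad f(x) = Q x + c = (0, 0)
Constraint values g_i(x) = a_i^T x - b_i:
  g_1((1, 0)) = 2
Stationarity residual: grad f(x) + sum_i lambda_i a_i = (0, 0)
  -> stationarity OK
Primal feasibility (all g_i <= 0): FAILS
Dual feasibility (all lambda_i >= 0): OK
Complementary slackness (lambda_i * g_i(x) = 0 for all i): OK

Verdict: the first failing condition is primal_feasibility -> primal.

primal


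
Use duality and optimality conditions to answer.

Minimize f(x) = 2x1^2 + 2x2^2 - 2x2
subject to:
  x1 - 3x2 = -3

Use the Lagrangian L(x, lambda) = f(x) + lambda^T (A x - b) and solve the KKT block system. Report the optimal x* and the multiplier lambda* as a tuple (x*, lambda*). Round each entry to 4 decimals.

Form the Lagrangian:
  L(x, lambda) = (1/2) x^T Q x + c^T x + lambda^T (A x - b)
Stationarity (grad_x L = 0): Q x + c + A^T lambda = 0.
Primal feasibility: A x = b.

This gives the KKT block system:
  [ Q   A^T ] [ x     ]   [-c ]
  [ A    0  ] [ lambda ] = [ b ]

Solving the linear system:
  x*      = (-0.15, 0.95)
  lambda* = (0.6)
  f(x*)   = -0.05

x* = (-0.15, 0.95), lambda* = (0.6)


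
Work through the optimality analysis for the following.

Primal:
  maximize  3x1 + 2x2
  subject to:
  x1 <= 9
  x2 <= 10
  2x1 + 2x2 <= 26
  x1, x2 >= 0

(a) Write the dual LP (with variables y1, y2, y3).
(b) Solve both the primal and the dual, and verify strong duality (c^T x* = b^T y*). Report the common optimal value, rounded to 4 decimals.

The standard primal-dual pair for 'max c^T x s.t. A x <= b, x >= 0' is:
  Dual:  min b^T y  s.t.  A^T y >= c,  y >= 0.

So the dual LP is:
  minimize  9y1 + 10y2 + 26y3
  subject to:
    y1 + 2y3 >= 3
    y2 + 2y3 >= 2
    y1, y2, y3 >= 0

Solving the primal: x* = (9, 4).
  primal value c^T x* = 35.
Solving the dual: y* = (1, 0, 1).
  dual value b^T y* = 35.
Strong duality: c^T x* = b^T y*. Confirmed.

35


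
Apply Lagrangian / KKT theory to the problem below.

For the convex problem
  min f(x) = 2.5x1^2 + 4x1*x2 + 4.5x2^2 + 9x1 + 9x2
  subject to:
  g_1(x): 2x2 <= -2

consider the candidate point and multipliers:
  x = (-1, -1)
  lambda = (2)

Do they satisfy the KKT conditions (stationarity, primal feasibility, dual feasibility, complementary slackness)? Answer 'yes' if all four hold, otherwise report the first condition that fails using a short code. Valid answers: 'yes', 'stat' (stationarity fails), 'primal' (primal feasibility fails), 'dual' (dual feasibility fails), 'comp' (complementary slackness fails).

Gradient of f: grad f(x) = Q x + c = (0, -4)
Constraint values g_i(x) = a_i^T x - b_i:
  g_1((-1, -1)) = 0
Stationarity residual: grad f(x) + sum_i lambda_i a_i = (0, 0)
  -> stationarity OK
Primal feasibility (all g_i <= 0): OK
Dual feasibility (all lambda_i >= 0): OK
Complementary slackness (lambda_i * g_i(x) = 0 for all i): OK

Verdict: yes, KKT holds.

yes


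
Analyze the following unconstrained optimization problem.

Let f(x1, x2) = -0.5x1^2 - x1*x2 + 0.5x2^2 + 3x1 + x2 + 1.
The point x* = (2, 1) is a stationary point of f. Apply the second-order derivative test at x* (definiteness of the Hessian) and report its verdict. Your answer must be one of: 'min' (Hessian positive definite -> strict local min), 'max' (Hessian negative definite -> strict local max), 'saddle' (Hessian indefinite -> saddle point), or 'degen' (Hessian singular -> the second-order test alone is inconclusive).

Compute the Hessian H = grad^2 f:
  H = [[-1, -1], [-1, 1]]
Verify stationarity: grad f(x*) = H x* + g = (0, 0).
Eigenvalues of H: -1.4142, 1.4142.
Eigenvalues have mixed signs, so H is indefinite -> x* is a saddle point.

saddle


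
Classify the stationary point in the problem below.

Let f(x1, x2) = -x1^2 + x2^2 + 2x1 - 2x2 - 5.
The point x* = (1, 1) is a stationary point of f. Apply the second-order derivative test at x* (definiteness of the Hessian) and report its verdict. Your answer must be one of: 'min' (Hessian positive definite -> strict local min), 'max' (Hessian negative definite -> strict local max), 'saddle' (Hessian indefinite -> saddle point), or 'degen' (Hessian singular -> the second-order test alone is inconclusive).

Compute the Hessian H = grad^2 f:
  H = [[-2, 0], [0, 2]]
Verify stationarity: grad f(x*) = H x* + g = (0, 0).
Eigenvalues of H: -2, 2.
Eigenvalues have mixed signs, so H is indefinite -> x* is a saddle point.

saddle


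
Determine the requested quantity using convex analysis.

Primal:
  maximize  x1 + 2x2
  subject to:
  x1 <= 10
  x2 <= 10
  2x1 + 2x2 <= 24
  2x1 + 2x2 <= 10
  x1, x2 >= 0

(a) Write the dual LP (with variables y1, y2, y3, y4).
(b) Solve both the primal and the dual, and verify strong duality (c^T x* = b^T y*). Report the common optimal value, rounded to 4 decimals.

The standard primal-dual pair for 'max c^T x s.t. A x <= b, x >= 0' is:
  Dual:  min b^T y  s.t.  A^T y >= c,  y >= 0.

So the dual LP is:
  minimize  10y1 + 10y2 + 24y3 + 10y4
  subject to:
    y1 + 2y3 + 2y4 >= 1
    y2 + 2y3 + 2y4 >= 2
    y1, y2, y3, y4 >= 0

Solving the primal: x* = (0, 5).
  primal value c^T x* = 10.
Solving the dual: y* = (0, 0, 0, 1).
  dual value b^T y* = 10.
Strong duality: c^T x* = b^T y*. Confirmed.

10


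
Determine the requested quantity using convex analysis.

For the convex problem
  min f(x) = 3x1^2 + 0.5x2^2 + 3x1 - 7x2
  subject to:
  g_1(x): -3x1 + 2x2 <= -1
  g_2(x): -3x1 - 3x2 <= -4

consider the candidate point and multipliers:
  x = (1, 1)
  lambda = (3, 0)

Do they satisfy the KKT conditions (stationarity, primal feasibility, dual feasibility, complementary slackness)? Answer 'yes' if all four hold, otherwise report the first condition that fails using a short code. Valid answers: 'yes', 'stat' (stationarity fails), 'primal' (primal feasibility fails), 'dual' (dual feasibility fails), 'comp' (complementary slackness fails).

Gradient of f: grad f(x) = Q x + c = (9, -6)
Constraint values g_i(x) = a_i^T x - b_i:
  g_1((1, 1)) = 0
  g_2((1, 1)) = -2
Stationarity residual: grad f(x) + sum_i lambda_i a_i = (0, 0)
  -> stationarity OK
Primal feasibility (all g_i <= 0): OK
Dual feasibility (all lambda_i >= 0): OK
Complementary slackness (lambda_i * g_i(x) = 0 for all i): OK

Verdict: yes, KKT holds.

yes


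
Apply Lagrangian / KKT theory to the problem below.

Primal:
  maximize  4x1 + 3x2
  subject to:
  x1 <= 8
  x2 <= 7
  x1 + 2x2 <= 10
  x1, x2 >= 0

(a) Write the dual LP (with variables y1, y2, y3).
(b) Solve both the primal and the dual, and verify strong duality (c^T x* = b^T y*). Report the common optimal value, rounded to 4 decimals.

The standard primal-dual pair for 'max c^T x s.t. A x <= b, x >= 0' is:
  Dual:  min b^T y  s.t.  A^T y >= c,  y >= 0.

So the dual LP is:
  minimize  8y1 + 7y2 + 10y3
  subject to:
    y1 + y3 >= 4
    y2 + 2y3 >= 3
    y1, y2, y3 >= 0

Solving the primal: x* = (8, 1).
  primal value c^T x* = 35.
Solving the dual: y* = (2.5, 0, 1.5).
  dual value b^T y* = 35.
Strong duality: c^T x* = b^T y*. Confirmed.

35


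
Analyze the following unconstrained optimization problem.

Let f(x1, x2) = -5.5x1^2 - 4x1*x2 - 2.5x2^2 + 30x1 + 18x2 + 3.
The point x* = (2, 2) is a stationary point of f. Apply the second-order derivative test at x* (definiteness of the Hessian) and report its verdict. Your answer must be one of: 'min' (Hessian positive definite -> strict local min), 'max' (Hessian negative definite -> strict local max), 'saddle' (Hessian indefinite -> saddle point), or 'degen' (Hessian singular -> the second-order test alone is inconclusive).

Compute the Hessian H = grad^2 f:
  H = [[-11, -4], [-4, -5]]
Verify stationarity: grad f(x*) = H x* + g = (0, 0).
Eigenvalues of H: -13, -3.
Both eigenvalues < 0, so H is negative definite -> x* is a strict local max.

max


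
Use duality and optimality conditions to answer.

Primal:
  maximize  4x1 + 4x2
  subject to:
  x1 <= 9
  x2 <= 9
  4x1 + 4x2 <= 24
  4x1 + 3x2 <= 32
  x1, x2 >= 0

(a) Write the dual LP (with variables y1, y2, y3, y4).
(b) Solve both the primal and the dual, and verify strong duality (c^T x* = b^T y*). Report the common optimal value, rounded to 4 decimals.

The standard primal-dual pair for 'max c^T x s.t. A x <= b, x >= 0' is:
  Dual:  min b^T y  s.t.  A^T y >= c,  y >= 0.

So the dual LP is:
  minimize  9y1 + 9y2 + 24y3 + 32y4
  subject to:
    y1 + 4y3 + 4y4 >= 4
    y2 + 4y3 + 3y4 >= 4
    y1, y2, y3, y4 >= 0

Solving the primal: x* = (6, 0).
  primal value c^T x* = 24.
Solving the dual: y* = (0, 0, 1, 0).
  dual value b^T y* = 24.
Strong duality: c^T x* = b^T y*. Confirmed.

24


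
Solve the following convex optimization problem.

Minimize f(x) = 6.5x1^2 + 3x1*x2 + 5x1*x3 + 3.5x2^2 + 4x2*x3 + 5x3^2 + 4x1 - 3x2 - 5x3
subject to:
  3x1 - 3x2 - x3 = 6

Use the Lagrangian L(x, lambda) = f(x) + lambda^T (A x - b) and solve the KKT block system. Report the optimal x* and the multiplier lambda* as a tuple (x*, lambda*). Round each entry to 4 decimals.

Form the Lagrangian:
  L(x, lambda) = (1/2) x^T Q x + c^T x + lambda^T (A x - b)
Stationarity (grad_x L = 0): Q x + c + A^T lambda = 0.
Primal feasibility: A x = b.

This gives the KKT block system:
  [ Q   A^T ] [ x     ]   [-c ]
  [ A    0  ] [ lambda ] = [ b ]

Solving the linear system:
  x*      = (0.6296, -1.5252, 0.4643)
  lambda* = (-3.3101)
  f(x*)   = 12.3167

x* = (0.6296, -1.5252, 0.4643), lambda* = (-3.3101)


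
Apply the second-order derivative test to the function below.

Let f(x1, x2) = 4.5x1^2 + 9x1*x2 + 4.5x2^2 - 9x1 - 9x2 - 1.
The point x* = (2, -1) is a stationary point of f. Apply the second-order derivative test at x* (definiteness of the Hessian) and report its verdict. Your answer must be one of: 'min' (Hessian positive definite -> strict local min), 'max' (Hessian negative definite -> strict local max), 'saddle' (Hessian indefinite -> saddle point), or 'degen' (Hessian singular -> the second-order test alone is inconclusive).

Compute the Hessian H = grad^2 f:
  H = [[9, 9], [9, 9]]
Verify stationarity: grad f(x*) = H x* + g = (0, 0).
Eigenvalues of H: 0, 18.
H has a zero eigenvalue (singular; positive semidefinite but not definite), so H is neither positive definite, negative definite, nor indefinite. The second-order test alone is inconclusive -> degen.
(Indeed, f is constant along the null direction of H through x*, so x* is not a strict local extremum.)

degen


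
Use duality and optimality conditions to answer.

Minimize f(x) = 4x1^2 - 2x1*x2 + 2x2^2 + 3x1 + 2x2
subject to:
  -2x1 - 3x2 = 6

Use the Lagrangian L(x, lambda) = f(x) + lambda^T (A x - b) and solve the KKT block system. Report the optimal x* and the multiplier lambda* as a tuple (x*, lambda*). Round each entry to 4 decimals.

Form the Lagrangian:
  L(x, lambda) = (1/2) x^T Q x + c^T x + lambda^T (A x - b)
Stationarity (grad_x L = 0): Q x + c + A^T lambda = 0.
Primal feasibility: A x = b.

This gives the KKT block system:
  [ Q   A^T ] [ x     ]   [-c ]
  [ A    0  ] [ lambda ] = [ b ]

Solving the linear system:
  x*      = (-0.8839, -1.4107)
  lambda* = (-0.625)
  f(x*)   = -0.8616

x* = (-0.8839, -1.4107), lambda* = (-0.625)


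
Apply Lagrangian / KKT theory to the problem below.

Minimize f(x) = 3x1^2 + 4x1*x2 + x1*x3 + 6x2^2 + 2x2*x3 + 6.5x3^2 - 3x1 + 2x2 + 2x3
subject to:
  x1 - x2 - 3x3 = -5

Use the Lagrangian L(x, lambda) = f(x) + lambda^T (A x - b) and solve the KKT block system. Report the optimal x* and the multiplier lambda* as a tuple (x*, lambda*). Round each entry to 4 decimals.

Form the Lagrangian:
  L(x, lambda) = (1/2) x^T Q x + c^T x + lambda^T (A x - b)
Stationarity (grad_x L = 0): Q x + c + A^T lambda = 0.
Primal feasibility: A x = b.

This gives the KKT block system:
  [ Q   A^T ] [ x     ]   [-c ]
  [ A    0  ] [ lambda ] = [ b ]

Solving the linear system:
  x*      = (-0.9654, 0.4413, 1.1978)
  lambda* = (5.8294)
  f(x*)   = 17.6607

x* = (-0.9654, 0.4413, 1.1978), lambda* = (5.8294)


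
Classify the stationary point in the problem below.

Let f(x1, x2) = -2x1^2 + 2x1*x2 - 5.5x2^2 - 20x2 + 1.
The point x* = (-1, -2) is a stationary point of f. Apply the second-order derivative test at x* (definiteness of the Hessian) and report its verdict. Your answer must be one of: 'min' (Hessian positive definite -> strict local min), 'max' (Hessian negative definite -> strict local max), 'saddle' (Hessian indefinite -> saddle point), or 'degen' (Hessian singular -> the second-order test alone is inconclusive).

Compute the Hessian H = grad^2 f:
  H = [[-4, 2], [2, -11]]
Verify stationarity: grad f(x*) = H x* + g = (0, 0).
Eigenvalues of H: -11.5311, -3.4689.
Both eigenvalues < 0, so H is negative definite -> x* is a strict local max.

max


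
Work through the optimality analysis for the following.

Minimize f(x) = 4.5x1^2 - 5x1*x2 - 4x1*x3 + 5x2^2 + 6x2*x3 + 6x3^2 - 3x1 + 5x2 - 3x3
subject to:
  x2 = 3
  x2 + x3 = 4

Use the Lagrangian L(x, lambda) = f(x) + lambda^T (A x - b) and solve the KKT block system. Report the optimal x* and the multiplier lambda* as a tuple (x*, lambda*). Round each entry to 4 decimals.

Form the Lagrangian:
  L(x, lambda) = (1/2) x^T Q x + c^T x + lambda^T (A x - b)
Stationarity (grad_x L = 0): Q x + c + A^T lambda = 0.
Primal feasibility: A x = b.

This gives the KKT block system:
  [ Q   A^T ] [ x     ]   [-c ]
  [ A    0  ] [ lambda ] = [ b ]

Solving the linear system:
  x*      = (2.4444, 3, 1)
  lambda* = (-11.5556, -17.2222)
  f(x*)   = 54.1111

x* = (2.4444, 3, 1), lambda* = (-11.5556, -17.2222)


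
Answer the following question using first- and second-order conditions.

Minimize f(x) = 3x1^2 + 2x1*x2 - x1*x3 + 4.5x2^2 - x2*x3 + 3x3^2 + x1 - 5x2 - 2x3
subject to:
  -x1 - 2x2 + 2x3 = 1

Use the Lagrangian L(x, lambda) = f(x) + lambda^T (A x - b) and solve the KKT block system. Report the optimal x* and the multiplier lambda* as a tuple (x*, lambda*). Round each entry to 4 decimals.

Form the Lagrangian:
  L(x, lambda) = (1/2) x^T Q x + c^T x + lambda^T (A x - b)
Stationarity (grad_x L = 0): Q x + c + A^T lambda = 0.
Primal feasibility: A x = b.

This gives the KKT block system:
  [ Q   A^T ] [ x     ]   [-c ]
  [ A    0  ] [ lambda ] = [ b ]

Solving the linear system:
  x*      = (-0.3979, 0.4533, 0.7543)
  lambda* = (-1.2353)
  f(x*)   = -1.4689

x* = (-0.3979, 0.4533, 0.7543), lambda* = (-1.2353)


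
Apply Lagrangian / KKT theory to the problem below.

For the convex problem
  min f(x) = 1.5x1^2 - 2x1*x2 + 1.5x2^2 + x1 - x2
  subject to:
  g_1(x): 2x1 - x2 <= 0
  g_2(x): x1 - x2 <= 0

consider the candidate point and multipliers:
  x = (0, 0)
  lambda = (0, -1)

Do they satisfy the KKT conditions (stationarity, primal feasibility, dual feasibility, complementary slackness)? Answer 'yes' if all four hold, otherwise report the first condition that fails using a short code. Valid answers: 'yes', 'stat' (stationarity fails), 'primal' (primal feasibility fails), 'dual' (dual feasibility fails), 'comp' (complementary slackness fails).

Gradient of f: grad f(x) = Q x + c = (1, -1)
Constraint values g_i(x) = a_i^T x - b_i:
  g_1((0, 0)) = 0
  g_2((0, 0)) = 0
Stationarity residual: grad f(x) + sum_i lambda_i a_i = (0, 0)
  -> stationarity OK
Primal feasibility (all g_i <= 0): OK
Dual feasibility (all lambda_i >= 0): FAILS
Complementary slackness (lambda_i * g_i(x) = 0 for all i): OK

Verdict: the first failing condition is dual_feasibility -> dual.

dual


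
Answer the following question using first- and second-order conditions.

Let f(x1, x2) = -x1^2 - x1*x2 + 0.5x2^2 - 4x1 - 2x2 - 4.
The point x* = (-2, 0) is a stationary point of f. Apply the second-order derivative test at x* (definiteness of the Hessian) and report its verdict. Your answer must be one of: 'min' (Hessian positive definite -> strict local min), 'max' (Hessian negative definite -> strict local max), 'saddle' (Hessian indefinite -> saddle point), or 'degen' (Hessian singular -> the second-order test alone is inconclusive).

Compute the Hessian H = grad^2 f:
  H = [[-2, -1], [-1, 1]]
Verify stationarity: grad f(x*) = H x* + g = (0, 0).
Eigenvalues of H: -2.3028, 1.3028.
Eigenvalues have mixed signs, so H is indefinite -> x* is a saddle point.

saddle


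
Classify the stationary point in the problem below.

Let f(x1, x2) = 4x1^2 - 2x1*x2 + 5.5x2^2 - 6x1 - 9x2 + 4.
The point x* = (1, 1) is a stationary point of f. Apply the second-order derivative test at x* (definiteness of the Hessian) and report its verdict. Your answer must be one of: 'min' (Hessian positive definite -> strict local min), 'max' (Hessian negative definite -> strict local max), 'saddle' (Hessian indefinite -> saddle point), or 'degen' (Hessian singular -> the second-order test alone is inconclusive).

Compute the Hessian H = grad^2 f:
  H = [[8, -2], [-2, 11]]
Verify stationarity: grad f(x*) = H x* + g = (0, 0).
Eigenvalues of H: 7, 12.
Both eigenvalues > 0, so H is positive definite -> x* is a strict local min.

min


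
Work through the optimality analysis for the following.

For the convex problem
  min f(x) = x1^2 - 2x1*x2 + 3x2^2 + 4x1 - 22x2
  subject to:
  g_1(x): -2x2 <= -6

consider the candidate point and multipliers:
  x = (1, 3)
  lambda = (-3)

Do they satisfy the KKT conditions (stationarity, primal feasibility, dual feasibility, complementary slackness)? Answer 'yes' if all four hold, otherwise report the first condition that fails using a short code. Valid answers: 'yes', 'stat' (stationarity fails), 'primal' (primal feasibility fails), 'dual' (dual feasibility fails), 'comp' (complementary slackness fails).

Gradient of f: grad f(x) = Q x + c = (0, -6)
Constraint values g_i(x) = a_i^T x - b_i:
  g_1((1, 3)) = 0
Stationarity residual: grad f(x) + sum_i lambda_i a_i = (0, 0)
  -> stationarity OK
Primal feasibility (all g_i <= 0): OK
Dual feasibility (all lambda_i >= 0): FAILS
Complementary slackness (lambda_i * g_i(x) = 0 for all i): OK

Verdict: the first failing condition is dual_feasibility -> dual.

dual


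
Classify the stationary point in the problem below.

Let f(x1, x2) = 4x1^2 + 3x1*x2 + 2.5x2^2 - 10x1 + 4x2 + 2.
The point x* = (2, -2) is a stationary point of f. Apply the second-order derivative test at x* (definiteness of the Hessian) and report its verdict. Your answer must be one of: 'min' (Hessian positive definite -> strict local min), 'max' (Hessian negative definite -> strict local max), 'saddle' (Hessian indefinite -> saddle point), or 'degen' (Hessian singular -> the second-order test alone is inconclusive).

Compute the Hessian H = grad^2 f:
  H = [[8, 3], [3, 5]]
Verify stationarity: grad f(x*) = H x* + g = (0, 0).
Eigenvalues of H: 3.1459, 9.8541.
Both eigenvalues > 0, so H is positive definite -> x* is a strict local min.

min


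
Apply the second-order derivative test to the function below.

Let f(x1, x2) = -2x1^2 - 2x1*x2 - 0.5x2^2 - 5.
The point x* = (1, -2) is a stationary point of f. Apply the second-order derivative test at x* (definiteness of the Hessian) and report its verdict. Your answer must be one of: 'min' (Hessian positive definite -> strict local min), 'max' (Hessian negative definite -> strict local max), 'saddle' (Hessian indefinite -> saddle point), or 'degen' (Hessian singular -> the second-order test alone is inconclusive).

Compute the Hessian H = grad^2 f:
  H = [[-4, -2], [-2, -1]]
Verify stationarity: grad f(x*) = H x* + g = (0, 0).
Eigenvalues of H: -5, 0.
H has a zero eigenvalue (singular; negative semidefinite but not definite), so H is neither positive definite, negative definite, nor indefinite. The second-order test alone is inconclusive -> degen.
(Indeed, f is constant along the null direction of H through x*, so x* is not a strict local extremum.)

degen


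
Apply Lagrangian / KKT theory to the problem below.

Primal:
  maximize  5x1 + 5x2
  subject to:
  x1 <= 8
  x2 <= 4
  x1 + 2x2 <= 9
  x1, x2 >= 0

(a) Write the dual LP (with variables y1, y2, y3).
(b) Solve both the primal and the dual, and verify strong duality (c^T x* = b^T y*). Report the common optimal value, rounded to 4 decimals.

The standard primal-dual pair for 'max c^T x s.t. A x <= b, x >= 0' is:
  Dual:  min b^T y  s.t.  A^T y >= c,  y >= 0.

So the dual LP is:
  minimize  8y1 + 4y2 + 9y3
  subject to:
    y1 + y3 >= 5
    y2 + 2y3 >= 5
    y1, y2, y3 >= 0

Solving the primal: x* = (8, 0.5).
  primal value c^T x* = 42.5.
Solving the dual: y* = (2.5, 0, 2.5).
  dual value b^T y* = 42.5.
Strong duality: c^T x* = b^T y*. Confirmed.

42.5


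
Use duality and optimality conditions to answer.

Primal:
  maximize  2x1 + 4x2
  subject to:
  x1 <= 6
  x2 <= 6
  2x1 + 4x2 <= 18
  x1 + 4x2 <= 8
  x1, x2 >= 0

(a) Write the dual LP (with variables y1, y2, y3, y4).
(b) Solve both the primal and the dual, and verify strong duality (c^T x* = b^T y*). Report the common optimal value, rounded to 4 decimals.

The standard primal-dual pair for 'max c^T x s.t. A x <= b, x >= 0' is:
  Dual:  min b^T y  s.t.  A^T y >= c,  y >= 0.

So the dual LP is:
  minimize  6y1 + 6y2 + 18y3 + 8y4
  subject to:
    y1 + 2y3 + y4 >= 2
    y2 + 4y3 + 4y4 >= 4
    y1, y2, y3, y4 >= 0

Solving the primal: x* = (6, 0.5).
  primal value c^T x* = 14.
Solving the dual: y* = (1, 0, 0, 1).
  dual value b^T y* = 14.
Strong duality: c^T x* = b^T y*. Confirmed.

14


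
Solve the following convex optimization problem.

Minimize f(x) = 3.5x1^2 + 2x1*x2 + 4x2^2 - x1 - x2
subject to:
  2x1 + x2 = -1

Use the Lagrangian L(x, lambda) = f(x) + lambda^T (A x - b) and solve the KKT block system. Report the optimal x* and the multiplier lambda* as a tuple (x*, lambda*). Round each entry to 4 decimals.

Form the Lagrangian:
  L(x, lambda) = (1/2) x^T Q x + c^T x + lambda^T (A x - b)
Stationarity (grad_x L = 0): Q x + c + A^T lambda = 0.
Primal feasibility: A x = b.

This gives the KKT block system:
  [ Q   A^T ] [ x     ]   [-c ]
  [ A    0  ] [ lambda ] = [ b ]

Solving the linear system:
  x*      = (-0.4839, -0.0323)
  lambda* = (2.2258)
  f(x*)   = 1.371

x* = (-0.4839, -0.0323), lambda* = (2.2258)


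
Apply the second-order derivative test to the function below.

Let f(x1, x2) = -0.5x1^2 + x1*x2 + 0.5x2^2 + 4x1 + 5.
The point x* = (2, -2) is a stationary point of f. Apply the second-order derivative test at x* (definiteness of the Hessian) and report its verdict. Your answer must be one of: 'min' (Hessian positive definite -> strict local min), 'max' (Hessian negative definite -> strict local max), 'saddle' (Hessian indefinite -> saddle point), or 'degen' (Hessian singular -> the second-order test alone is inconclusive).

Compute the Hessian H = grad^2 f:
  H = [[-1, 1], [1, 1]]
Verify stationarity: grad f(x*) = H x* + g = (0, 0).
Eigenvalues of H: -1.4142, 1.4142.
Eigenvalues have mixed signs, so H is indefinite -> x* is a saddle point.

saddle


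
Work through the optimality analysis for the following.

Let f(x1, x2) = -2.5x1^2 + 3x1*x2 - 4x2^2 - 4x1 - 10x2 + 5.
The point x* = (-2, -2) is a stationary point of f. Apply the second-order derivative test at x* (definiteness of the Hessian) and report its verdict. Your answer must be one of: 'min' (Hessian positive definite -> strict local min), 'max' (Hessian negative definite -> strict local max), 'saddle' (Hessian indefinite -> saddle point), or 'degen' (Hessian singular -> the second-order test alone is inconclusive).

Compute the Hessian H = grad^2 f:
  H = [[-5, 3], [3, -8]]
Verify stationarity: grad f(x*) = H x* + g = (0, 0).
Eigenvalues of H: -9.8541, -3.1459.
Both eigenvalues < 0, so H is negative definite -> x* is a strict local max.

max


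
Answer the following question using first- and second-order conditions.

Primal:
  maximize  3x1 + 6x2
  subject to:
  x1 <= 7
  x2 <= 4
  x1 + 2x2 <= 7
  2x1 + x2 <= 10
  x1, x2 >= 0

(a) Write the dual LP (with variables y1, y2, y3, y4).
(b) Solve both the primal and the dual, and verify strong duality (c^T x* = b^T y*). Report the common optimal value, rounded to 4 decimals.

The standard primal-dual pair for 'max c^T x s.t. A x <= b, x >= 0' is:
  Dual:  min b^T y  s.t.  A^T y >= c,  y >= 0.

So the dual LP is:
  minimize  7y1 + 4y2 + 7y3 + 10y4
  subject to:
    y1 + y3 + 2y4 >= 3
    y2 + 2y3 + y4 >= 6
    y1, y2, y3, y4 >= 0

Solving the primal: x* = (4.3333, 1.3333).
  primal value c^T x* = 21.
Solving the dual: y* = (0, 0, 3, 0).
  dual value b^T y* = 21.
Strong duality: c^T x* = b^T y*. Confirmed.

21


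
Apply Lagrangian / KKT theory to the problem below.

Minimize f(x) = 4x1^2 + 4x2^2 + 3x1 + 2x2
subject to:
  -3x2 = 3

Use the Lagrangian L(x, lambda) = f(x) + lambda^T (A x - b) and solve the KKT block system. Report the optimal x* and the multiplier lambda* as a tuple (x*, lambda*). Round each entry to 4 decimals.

Form the Lagrangian:
  L(x, lambda) = (1/2) x^T Q x + c^T x + lambda^T (A x - b)
Stationarity (grad_x L = 0): Q x + c + A^T lambda = 0.
Primal feasibility: A x = b.

This gives the KKT block system:
  [ Q   A^T ] [ x     ]   [-c ]
  [ A    0  ] [ lambda ] = [ b ]

Solving the linear system:
  x*      = (-0.375, -1)
  lambda* = (-2)
  f(x*)   = 1.4375

x* = (-0.375, -1), lambda* = (-2)


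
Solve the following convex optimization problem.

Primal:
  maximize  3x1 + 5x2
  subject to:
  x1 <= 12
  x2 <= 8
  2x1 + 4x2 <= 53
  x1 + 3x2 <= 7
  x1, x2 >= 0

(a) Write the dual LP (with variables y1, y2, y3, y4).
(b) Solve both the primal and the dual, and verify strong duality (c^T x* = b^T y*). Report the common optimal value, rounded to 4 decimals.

The standard primal-dual pair for 'max c^T x s.t. A x <= b, x >= 0' is:
  Dual:  min b^T y  s.t.  A^T y >= c,  y >= 0.

So the dual LP is:
  minimize  12y1 + 8y2 + 53y3 + 7y4
  subject to:
    y1 + 2y3 + y4 >= 3
    y2 + 4y3 + 3y4 >= 5
    y1, y2, y3, y4 >= 0

Solving the primal: x* = (7, 0).
  primal value c^T x* = 21.
Solving the dual: y* = (0, 0, 0, 3).
  dual value b^T y* = 21.
Strong duality: c^T x* = b^T y*. Confirmed.

21


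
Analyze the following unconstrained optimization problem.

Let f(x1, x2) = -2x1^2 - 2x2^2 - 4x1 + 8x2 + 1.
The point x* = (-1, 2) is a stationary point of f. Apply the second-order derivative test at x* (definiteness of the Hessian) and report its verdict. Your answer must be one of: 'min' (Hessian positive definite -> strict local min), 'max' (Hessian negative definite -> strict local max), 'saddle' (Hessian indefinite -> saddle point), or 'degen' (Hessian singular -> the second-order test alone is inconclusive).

Compute the Hessian H = grad^2 f:
  H = [[-4, 0], [0, -4]]
Verify stationarity: grad f(x*) = H x* + g = (0, 0).
Eigenvalues of H: -4, -4.
Both eigenvalues < 0, so H is negative definite -> x* is a strict local max.

max
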